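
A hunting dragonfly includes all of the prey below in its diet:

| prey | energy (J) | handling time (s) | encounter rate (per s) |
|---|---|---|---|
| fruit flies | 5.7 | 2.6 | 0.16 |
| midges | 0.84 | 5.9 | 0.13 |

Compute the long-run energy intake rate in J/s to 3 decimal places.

0.468 J/s

Energy encountered per unit search time: 0.16×5.7 + 0.13×0.84 = 1.021 J/s.
Handling time per unit search time: 0.16×2.6 + 0.13×5.9 = 1.183.
Rate = 1.021/(1 + 1.183) = 0.4678 J/s.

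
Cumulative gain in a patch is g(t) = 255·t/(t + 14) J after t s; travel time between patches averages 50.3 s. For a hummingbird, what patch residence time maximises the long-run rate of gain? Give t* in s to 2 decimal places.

26.54 s

By the marginal value theorem, leave when the instantaneous gain rate g'(t) equals the habitat-wide average g(t)/(T + t).
g'(t) = 255·14/(t + 14)². Setting 255·14/(t+14)² = 255t/[(t+14)(50.3+t)] gives 14(50.3+t) = t(t+14), so t² = 14×50.3 = 704.2.
t* = √704.2 = 26.54 s.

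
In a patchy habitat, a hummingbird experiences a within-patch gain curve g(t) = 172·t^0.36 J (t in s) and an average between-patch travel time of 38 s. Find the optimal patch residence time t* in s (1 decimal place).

21.4 s

Maximise g(t)/(T+t): set derivative to zero → g'(t)(T+t) = g(t).
g'(t) = 0.36·172·t^-0.64. Setting 0.36·172·t^-0.64 = 172·t^0.36/(38+t) gives 0.36(38+t) = t, so 0.64·t = 0.36×38.
t* = 0.36×38/0.64 = 21.38 s.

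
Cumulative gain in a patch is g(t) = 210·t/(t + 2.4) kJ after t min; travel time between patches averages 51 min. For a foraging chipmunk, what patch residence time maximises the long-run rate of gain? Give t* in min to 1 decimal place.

11.1 min

Maximise g(t)/(T+t): set derivative to zero → g'(t)(T+t) = g(t).
g'(t) = 210·2.4/(t + 2.4)². Setting 210·2.4/(t+2.4)² = 210t/[(t+2.4)(51+t)] gives 2.4(51+t) = t(t+2.4), so t² = 2.4×51 = 122.4.
t* = √122.4 = 11.06 min.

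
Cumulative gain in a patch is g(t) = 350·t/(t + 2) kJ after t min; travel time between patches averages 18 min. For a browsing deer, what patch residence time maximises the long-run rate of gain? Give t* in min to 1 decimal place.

6.0 min

By the marginal value theorem, leave when the instantaneous gain rate g'(t) equals the habitat-wide average g(t)/(T + t).
g'(t) = 350·2/(t + 2)². Setting 350·2/(t+2)² = 350t/[(t+2)(18+t)] gives 2(18+t) = t(t+2), so t² = 2×18 = 36.
t* = √36 = 6 min.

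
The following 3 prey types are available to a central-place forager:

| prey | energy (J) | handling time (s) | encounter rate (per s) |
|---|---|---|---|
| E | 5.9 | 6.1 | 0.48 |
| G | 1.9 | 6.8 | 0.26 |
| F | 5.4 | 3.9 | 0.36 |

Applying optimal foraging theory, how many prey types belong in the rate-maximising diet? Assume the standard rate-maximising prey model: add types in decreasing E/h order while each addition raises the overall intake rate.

2

Rank by E/h (J/s): F 1.38, E 0.967, G 0.279. Include each in turn until the next type's E/h falls below the running intake rate.
Rate on top 1: 0.8087. E: 0.967 > 0.8087 → include.
Rate on top 2: 0.8957. G: 0.279 < 0.8957 → exclude; stop.
Optimal diet: F, E — 2 of 3 types.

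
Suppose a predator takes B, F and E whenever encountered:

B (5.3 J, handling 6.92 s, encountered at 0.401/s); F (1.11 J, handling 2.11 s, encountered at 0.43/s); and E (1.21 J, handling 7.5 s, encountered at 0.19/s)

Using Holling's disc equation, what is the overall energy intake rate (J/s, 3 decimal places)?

R = (0.401×5.3 + 0.43×1.11 + 0.19×1.21) / (1 + 0.401×6.92 + 0.43×2.11 + 0.19×7.5) = 2.833/6.107 = 0.4638 J/s.

0.464 J/s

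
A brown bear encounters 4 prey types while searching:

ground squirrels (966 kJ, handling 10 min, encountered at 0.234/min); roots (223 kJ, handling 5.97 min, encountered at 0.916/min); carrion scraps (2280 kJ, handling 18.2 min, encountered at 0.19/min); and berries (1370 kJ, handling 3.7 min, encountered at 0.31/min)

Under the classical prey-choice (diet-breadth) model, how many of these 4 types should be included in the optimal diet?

1

Profitabilities (E/h, kJ/min): berries 370, carrion scraps 125, ground squirrels 96.6, roots 37.4. Add prey in this order while the next type's profitability exceeds the intake rate on those already taken.
Rate on top 1: 197.8. carrion scraps: 125 < 197.8 → exclude; stop.
Optimal diet: berries — 1 of 4 types.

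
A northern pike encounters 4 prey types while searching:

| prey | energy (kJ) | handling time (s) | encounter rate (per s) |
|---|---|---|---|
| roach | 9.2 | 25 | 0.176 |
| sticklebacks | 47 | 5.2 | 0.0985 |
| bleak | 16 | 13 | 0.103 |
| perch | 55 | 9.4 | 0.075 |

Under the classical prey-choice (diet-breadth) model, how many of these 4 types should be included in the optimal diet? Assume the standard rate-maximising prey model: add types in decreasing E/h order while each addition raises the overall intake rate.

2

E/h in descending order: sticklebacks 9.04, perch 5.85, bleak 1.23, roach 0.368 kJ/s. The optimal diet is the largest prefix of this list for which every included type satisfies E_i/h_i > R on the types above it.
Rate on top 1: 3.061. perch: 5.85 > 3.061 → include.
Rate on top 2: 3.948. bleak: 1.23 < 3.948 → exclude; stop.
Optimal diet: sticklebacks, perch — 2 of 4 types.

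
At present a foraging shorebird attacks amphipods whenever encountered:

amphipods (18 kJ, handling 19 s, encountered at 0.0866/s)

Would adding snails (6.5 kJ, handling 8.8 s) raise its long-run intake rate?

Yes

Current rate: (0.0866×18)/(1 + 0.0866×19) = 0.5892 kJ/s.
snails: E/h = 6.5/8.8 = 0.7386 kJ/s.
Since 0.7386 > R, including snails increases the long-run rate.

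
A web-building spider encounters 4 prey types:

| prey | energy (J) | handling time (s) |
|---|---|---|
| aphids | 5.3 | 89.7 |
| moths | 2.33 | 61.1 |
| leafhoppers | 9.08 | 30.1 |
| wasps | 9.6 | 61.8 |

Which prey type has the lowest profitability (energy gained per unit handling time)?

moths

In descending order of E/h:
leafhoppers: 9.08/30.1 = 0.302 J/s
wasps: 9.6/61.8 = 0.155 J/s
aphids: 5.3/89.7 = 0.0591 J/s
moths: 2.33/61.1 = 0.0381 J/s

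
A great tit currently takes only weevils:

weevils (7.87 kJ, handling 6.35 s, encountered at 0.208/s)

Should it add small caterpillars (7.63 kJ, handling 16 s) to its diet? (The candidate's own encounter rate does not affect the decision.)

Intake rate on the current diet: R = (0.208×7.87) / (1 + 0.208×6.35) = 1.637/2.321 = 0.7053 kJ/s.
Profitability of small caterpillars: 7.63/16 = 0.4769 kJ/s.
Since 0.4769 < R, time spent handling small caterpillars is better spent searching.

No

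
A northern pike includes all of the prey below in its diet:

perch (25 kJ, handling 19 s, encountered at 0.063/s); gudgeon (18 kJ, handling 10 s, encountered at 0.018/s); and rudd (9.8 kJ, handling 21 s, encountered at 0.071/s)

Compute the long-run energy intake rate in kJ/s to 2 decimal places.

0.67 kJ/s

R = Σλ_iE_i / (1 + Σλ_ih_i)
Numerator: 0.063×25 + 0.018×18 + 0.071×9.8 = 2.595
Denominator: 1 + 0.063×19 + 0.018×10 + 0.071×21 = 3.868
R = 2.595/3.868 = 0.6708 kJ/s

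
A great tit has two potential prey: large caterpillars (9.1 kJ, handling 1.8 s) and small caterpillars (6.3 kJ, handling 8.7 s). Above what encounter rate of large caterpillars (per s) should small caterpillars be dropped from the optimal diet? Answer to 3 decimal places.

0.093 per s

At the threshold, the rate on large caterpillars alone equals the profitability of small caterpillars: λ·9.1/(1 + λ·1.8) = 6.3/8.7 = 0.7241.
Rearranging, λ(9.1 − 0.7241×1.8) = 0.7241, so λ = 0.7241/7.797 = 0.09288 per s.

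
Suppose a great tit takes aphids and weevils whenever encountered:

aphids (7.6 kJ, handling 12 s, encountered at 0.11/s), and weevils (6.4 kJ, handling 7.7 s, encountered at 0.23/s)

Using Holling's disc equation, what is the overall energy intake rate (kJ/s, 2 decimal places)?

R = Σλ_iE_i / (1 + Σλ_ih_i)
Numerator: 0.11×7.6 + 0.23×6.4 = 2.308
Denominator: 1 + 0.11×12 + 0.23×7.7 = 4.091
R = 2.308/4.091 = 0.5642 kJ/s

0.56 kJ/s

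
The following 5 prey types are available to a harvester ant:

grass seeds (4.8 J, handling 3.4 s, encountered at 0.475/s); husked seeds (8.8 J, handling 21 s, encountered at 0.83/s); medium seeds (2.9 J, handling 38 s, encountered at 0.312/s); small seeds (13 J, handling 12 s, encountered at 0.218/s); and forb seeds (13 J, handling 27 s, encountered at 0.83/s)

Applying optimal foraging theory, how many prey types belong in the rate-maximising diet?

Profitabilities (E/h, J/s): grass seeds 1.41, small seeds 1.08, forb seeds 0.481, husked seeds 0.419, medium seeds 0.0763. Add prey in this order while the next type's profitability exceeds the intake rate on those already taken.
Rate on top 1: 0.8719. small seeds: 1.08 > 0.8719 → include.
Rate on top 2: 0.9776. forb seeds: 0.481 < 0.9776 → exclude; stop.
Optimal diet: grass seeds, small seeds — 2 of 5 types.

2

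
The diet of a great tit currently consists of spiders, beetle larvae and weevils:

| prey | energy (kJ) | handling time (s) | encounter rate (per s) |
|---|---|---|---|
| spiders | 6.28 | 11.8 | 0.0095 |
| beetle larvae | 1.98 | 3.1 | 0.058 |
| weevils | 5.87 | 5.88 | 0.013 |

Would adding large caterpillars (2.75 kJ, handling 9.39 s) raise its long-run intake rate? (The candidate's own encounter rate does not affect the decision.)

Intake rate on the current diet: R = (0.0095×6.28 + 0.058×1.98 + 0.013×5.87) / (1 + 0.0095×11.8 + 0.058×3.1 + 0.013×5.88) = 0.2508/1.368 = 0.1833 kJ/s.
Profitability of large caterpillars: 2.75/9.39 = 0.2929 kJ/s.
Since 0.2929 > R, including large caterpillars increases the long-run rate.

Yes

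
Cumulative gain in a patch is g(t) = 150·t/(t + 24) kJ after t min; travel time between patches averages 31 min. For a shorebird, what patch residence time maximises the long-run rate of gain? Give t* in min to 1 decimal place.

27.3 min

Maximise g(t)/(T+t): set derivative to zero → g'(t)(T+t) = g(t).
g'(t) = 150·24/(t + 24)². Setting 150·24/(t+24)² = 150t/[(t+24)(31+t)] gives 24(31+t) = t(t+24), so t² = 24×31 = 744.
t* = √744 = 27.28 min.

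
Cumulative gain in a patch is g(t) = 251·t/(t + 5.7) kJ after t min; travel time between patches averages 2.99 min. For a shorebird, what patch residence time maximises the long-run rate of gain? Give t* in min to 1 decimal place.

4.1 min

By the marginal value theorem, leave when the instantaneous gain rate g'(t) equals the habitat-wide average g(t)/(T + t).
g'(t) = 251·5.7/(t + 5.7)². Setting 251·5.7/(t+5.7)² = 251t/[(t+5.7)(2.99+t)] gives 5.7(2.99+t) = t(t+5.7), so t² = 5.7×2.99 = 17.04.
t* = √17.04 = 4.128 min.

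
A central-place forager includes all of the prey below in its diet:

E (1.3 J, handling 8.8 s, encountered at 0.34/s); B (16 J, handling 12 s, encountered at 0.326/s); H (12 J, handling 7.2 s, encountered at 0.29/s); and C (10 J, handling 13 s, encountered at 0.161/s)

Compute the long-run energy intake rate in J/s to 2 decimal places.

0.89 J/s

R = (0.34×1.3 + 0.326×16 + 0.29×12 + 0.161×10) / (1 + 0.34×8.8 + 0.326×12 + 0.29×7.2 + 0.161×13) = 10.75/12.09 = 0.8894 J/s.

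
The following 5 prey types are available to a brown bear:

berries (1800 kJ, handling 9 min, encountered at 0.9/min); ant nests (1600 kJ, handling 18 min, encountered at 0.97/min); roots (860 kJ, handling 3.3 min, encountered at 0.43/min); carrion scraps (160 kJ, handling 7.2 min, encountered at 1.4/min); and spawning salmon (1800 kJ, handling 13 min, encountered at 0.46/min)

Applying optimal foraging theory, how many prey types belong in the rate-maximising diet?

2

Rank by E/h (kJ/min): roots 261, berries 200, spawning salmon 138, ant nests 88.9, carrion scraps 22.2. Include each in turn until the next type's E/h falls below the running intake rate.
Rate on top 1: 152.9. berries: 200 > 152.9 → include.
Rate on top 2: 189.2. spawning salmon: 138 < 189.2 → exclude; stop.
Optimal diet: roots, berries — 2 of 5 types.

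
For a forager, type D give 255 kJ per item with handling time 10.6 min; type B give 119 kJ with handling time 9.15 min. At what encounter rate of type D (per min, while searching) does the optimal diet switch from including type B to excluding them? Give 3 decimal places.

0.111 per min

The zero-one rule: include type B iff E₂/h₂ > λE₁/(1+λh₁). Equality gives the switch point.
λE₁h₂ = E₂ + λE₂h₁ ⇒ λ = E₂/(E₁h₂ − E₂h₁) = 119/(2333 − 1261) = 0.111 per min.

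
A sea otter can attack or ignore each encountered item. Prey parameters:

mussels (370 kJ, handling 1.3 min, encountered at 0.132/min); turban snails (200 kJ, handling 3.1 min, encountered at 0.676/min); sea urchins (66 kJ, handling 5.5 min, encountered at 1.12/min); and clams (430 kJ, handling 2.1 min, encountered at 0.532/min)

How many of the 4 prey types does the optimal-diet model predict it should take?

Profitabilities (E/h, kJ/min): mussels 285, clams 205, turban snails 64.5, sea urchins 12. Add prey in this order while the next type's profitability exceeds the intake rate on those already taken.
Rate on top 1: 41.69. clams: 205 > 41.69 → include.
Rate on top 2: 121.3. turban snails: 64.5 < 121.3 → exclude; stop.
Optimal diet: mussels, clams — 2 of 4 types.

2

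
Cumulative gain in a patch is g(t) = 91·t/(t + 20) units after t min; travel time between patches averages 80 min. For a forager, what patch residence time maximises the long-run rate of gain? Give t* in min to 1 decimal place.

40.0 min

Optimal t* satisfies g'(t*) = g(t*)/(T + t*).
g'(t) = 91·20/(t + 20)². Setting 91·20/(t+20)² = 91t/[(t+20)(80+t)] gives 20(80+t) = t(t+20), so t² = 20×80 = 1600.
t* = √1600 = 40 min.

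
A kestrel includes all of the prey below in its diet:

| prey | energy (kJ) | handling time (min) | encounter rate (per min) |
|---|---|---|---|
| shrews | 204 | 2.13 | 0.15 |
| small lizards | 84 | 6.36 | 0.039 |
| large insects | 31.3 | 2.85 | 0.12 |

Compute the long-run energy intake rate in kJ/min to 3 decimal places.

Energy encountered per unit search time: 0.15×204 + 0.039×84 + 0.12×31.3 = 37.63 kJ/min.
Handling time per unit search time: 0.15×2.13 + 0.039×6.36 + 0.12×2.85 = 0.9095.
Rate = 37.63/(1 + 0.9095) = 19.71 kJ/min.

19.707 kJ/min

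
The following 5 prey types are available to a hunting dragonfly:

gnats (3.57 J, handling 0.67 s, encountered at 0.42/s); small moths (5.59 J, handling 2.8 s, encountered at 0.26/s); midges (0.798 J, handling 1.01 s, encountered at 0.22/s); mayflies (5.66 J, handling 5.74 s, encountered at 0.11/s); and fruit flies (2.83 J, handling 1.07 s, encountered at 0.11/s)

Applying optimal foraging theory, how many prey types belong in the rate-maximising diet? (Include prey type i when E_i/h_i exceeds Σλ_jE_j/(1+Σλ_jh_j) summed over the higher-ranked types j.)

3

Rank by E/h (J/s): gnats 5.33, fruit flies 2.64, small moths 2, mayflies 0.986, midges 0.79. Include each in turn until the next type's E/h falls below the running intake rate.
Rate on top 1: 1.17. fruit flies: 2.64 > 1.17 → include.
Rate on top 2: 1.294. small moths: 2 > 1.294 → include.
Rate on top 3: 1.535. mayflies: 0.986 < 1.535 → exclude; stop.
Optimal diet: gnats, fruit flies, small moths — 3 of 5 types.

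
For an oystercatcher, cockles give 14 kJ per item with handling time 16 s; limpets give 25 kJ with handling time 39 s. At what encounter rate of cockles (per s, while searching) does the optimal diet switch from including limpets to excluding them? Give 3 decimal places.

0.171 per s

At the threshold, the rate on cockles alone equals the profitability of limpets: λ·14/(1 + λ·16) = 25/39 = 0.641.
Rearranging, λ(14 − 0.641×16) = 0.641, so λ = 0.641/3.744 = 0.1712 per s.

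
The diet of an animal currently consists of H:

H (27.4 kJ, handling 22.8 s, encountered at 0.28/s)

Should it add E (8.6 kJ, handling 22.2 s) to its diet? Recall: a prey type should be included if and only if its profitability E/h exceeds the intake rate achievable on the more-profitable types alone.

No

Intake rate on the current diet: R = (0.28×27.4) / (1 + 0.28×22.8) = 7.672/7.384 = 1.039 kJ/s.
E: E/h = 8.6/22.2 = 0.3874 kJ/s.
Since 0.3874 < R, time spent handling E is better spent searching.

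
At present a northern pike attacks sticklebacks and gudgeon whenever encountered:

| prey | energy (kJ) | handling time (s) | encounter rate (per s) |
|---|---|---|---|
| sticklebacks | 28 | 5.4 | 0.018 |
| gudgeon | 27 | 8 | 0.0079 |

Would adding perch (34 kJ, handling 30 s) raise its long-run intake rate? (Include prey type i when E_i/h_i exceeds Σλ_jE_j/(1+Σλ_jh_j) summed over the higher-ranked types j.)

On sticklebacks and gudgeon alone, R = ΣλE/(1+Σλh) = 0.7173/1.16 = 0.6181 kJ/s.
Profitability of perch: 34/30 = 1.133 kJ/s.
1.133 > 0.6181, so adding perch raises the average — include it.

Yes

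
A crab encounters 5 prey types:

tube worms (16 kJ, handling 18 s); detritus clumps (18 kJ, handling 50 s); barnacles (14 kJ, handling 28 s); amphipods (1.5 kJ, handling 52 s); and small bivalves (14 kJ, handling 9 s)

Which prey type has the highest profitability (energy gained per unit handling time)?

small bivalves

In descending order of E/h:
small bivalves: 14/9 = 1.56 kJ/s
tube worms: 16/18 = 0.889 kJ/s
barnacles: 14/28 = 0.5 kJ/s
detritus clumps: 18/50 = 0.36 kJ/s
amphipods: 1.5/52 = 0.0288 kJ/s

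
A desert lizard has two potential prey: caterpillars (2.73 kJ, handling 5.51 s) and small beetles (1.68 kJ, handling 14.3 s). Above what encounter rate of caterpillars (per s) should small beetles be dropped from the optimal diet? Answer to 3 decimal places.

0.056 per s

At the threshold, the rate on caterpillars alone equals the profitability of small beetles: λ·2.73/(1 + λ·5.51) = 1.68/14.3 = 0.1175.
Rearranging, λ(2.73 − 0.1175×5.51) = 0.1175, so λ = 0.1175/2.083 = 0.05641 per s.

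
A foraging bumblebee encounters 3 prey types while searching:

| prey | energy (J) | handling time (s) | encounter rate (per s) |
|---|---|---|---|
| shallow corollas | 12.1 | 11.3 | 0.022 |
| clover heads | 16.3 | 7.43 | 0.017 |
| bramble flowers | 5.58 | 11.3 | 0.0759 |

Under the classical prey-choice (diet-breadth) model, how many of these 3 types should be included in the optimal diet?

3

E/h in descending order: clover heads 2.19, shallow corollas 1.07, bramble flowers 0.494 J/s. The optimal diet is the largest prefix of this list for which every included type satisfies E_i/h_i > R on the types above it.
Rate on top 1: 0.246. shallow corollas: 1.07 > 0.246 → include.
Rate on top 2: 0.3952. bramble flowers: 0.494 > 0.3952 → include.
Optimal diet: clover heads, shallow corollas, bramble flowers — 3 of 3 types.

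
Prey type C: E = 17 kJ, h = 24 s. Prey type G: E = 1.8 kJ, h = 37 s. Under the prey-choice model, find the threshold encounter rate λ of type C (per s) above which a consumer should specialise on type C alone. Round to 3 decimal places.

Drop type G once their profitability E₂/h₂ falls below the rate achievable on type C alone: E₂/h₂ = λE₁/(1 + λh₁).
Solve for λ: λE₁h₂ = E₂(1 + λh₁) → λ(E₁h₂ − E₂h₁) = E₂ → λ = E₂/(E₁h₂ − E₂h₁).
λ = 1.8/(17×37 − 1.8×24) = 1.8/585.8 = 0.003073 per s.

0.003 per s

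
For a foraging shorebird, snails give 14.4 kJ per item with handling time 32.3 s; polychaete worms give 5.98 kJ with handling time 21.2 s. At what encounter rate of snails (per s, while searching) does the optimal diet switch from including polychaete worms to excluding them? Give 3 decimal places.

0.053 per s

Drop polychaete worms once their profitability E₂/h₂ falls below the rate achievable on snails alone: E₂/h₂ = λE₁/(1 + λh₁).
Solve for λ: λE₁h₂ = E₂(1 + λh₁) → λ(E₁h₂ − E₂h₁) = E₂ → λ = E₂/(E₁h₂ − E₂h₁).
λ = 5.98/(14.4×21.2 − 5.98×32.3) = 5.98/112.1 = 0.05333 per s.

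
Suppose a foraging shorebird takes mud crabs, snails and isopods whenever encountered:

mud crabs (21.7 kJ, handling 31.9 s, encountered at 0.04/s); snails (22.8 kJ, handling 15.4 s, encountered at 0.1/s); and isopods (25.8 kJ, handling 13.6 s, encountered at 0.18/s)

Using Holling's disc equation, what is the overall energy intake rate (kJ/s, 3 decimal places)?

1.244 kJ/s

R = Σλ_iE_i / (1 + Σλ_ih_i)
Numerator: 0.04×21.7 + 0.1×22.8 + 0.18×25.8 = 7.792
Denominator: 1 + 0.04×31.9 + 0.1×15.4 + 0.18×13.6 = 6.264
R = 7.792/6.264 = 1.244 kJ/s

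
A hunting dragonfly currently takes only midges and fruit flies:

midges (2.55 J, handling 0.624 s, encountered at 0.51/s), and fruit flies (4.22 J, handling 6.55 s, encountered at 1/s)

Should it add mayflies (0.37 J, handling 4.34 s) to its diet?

Intake rate on the current diet: R = (0.51×2.55 + 1×4.22) / (1 + 0.51×0.624 + 1×6.55) = 5.521/7.868 = 0.7016 J/s.
Profitability of mayflies: 0.37/4.34 = 0.08525 J/s.
0.08525 < 0.7016, so adding mayflies would lower the average — exclude it.

No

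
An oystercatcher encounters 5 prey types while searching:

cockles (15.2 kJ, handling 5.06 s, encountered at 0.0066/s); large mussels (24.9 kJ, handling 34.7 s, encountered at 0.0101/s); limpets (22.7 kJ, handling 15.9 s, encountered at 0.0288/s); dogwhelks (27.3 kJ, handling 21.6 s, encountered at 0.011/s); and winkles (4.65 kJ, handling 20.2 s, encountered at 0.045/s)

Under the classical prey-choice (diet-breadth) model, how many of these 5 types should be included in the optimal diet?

Rank by E/h (kJ/s): cockles 3, limpets 1.43, dogwhelks 1.26, large mussels 0.718, winkles 0.23. Include each in turn until the next type's E/h falls below the running intake rate.
Rate on top 1: 0.09708. limpets: 1.43 > 0.09708 → include.
Rate on top 2: 0.5056. dogwhelks: 1.26 > 0.5056 → include.
Rate on top 3: 0.6099. large mussels: 0.718 > 0.6099 → include.
Rate on top 4: 0.628. winkles: 0.23 < 0.628 → exclude; stop.
Optimal diet: cockles, limpets, dogwhelks, large mussels — 4 of 5 types.

4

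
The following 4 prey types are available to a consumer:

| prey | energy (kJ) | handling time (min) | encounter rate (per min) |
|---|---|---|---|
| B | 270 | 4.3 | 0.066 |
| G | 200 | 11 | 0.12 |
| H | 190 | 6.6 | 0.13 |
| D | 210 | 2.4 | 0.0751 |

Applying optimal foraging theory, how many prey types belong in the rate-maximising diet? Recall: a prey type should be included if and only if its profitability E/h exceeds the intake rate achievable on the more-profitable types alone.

E/h in descending order: D 87.5, B 62.8, H 28.8, G 18.2 kJ/min. The optimal diet is the largest prefix of this list for which every included type satisfies E_i/h_i > R on the types above it.
Rate on top 1: 13.36. B: 62.8 > 13.36 → include.
Rate on top 2: 22.94. H: 28.8 > 22.94 → include.
Rate on top 3: 25.1. G: 18.2 < 25.1 → exclude; stop.
Optimal diet: D, B, H — 3 of 4 types.

3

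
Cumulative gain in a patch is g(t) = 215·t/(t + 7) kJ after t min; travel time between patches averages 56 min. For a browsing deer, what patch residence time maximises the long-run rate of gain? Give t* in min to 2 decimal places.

19.80 min

Maximise g(t)/(T+t): set derivative to zero → g'(t)(T+t) = g(t).
g'(t) = 215·7/(t + 7)². Setting 215·7/(t+7)² = 215t/[(t+7)(56+t)] gives 7(56+t) = t(t+7), so t² = 7×56 = 392.
t* = √392 = 19.8 min.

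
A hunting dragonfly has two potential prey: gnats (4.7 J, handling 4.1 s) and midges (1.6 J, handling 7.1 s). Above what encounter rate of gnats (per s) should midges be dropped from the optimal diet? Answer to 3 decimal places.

0.060 per s

Drop midges once their profitability E₂/h₂ falls below the rate achievable on gnats alone: E₂/h₂ = λE₁/(1 + λh₁).
Solve for λ: λE₁h₂ = E₂(1 + λh₁) → λ(E₁h₂ − E₂h₁) = E₂ → λ = E₂/(E₁h₂ − E₂h₁).
λ = 1.6/(4.7×7.1 − 1.6×4.1) = 1.6/26.81 = 0.05968 per s.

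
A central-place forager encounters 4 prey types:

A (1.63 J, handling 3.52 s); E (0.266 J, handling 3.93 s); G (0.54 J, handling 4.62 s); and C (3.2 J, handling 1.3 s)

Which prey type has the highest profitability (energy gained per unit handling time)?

C

In descending order of E/h:
C: 3.2/1.3 = 2.46 J/s
A: 1.63/3.52 = 0.463 J/s
G: 0.54/4.62 = 0.117 J/s
E: 0.266/3.93 = 0.0677 J/s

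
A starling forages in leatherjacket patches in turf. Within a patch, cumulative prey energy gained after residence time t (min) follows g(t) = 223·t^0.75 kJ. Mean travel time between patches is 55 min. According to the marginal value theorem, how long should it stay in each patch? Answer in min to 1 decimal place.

165.0 min

Maximise g(t)/(T+t): set derivative to zero → g'(t)(T+t) = g(t).
g'(t) = 0.75·223·t^-0.25. Setting 0.75·223·t^-0.25 = 223·t^0.75/(55+t) gives 0.75(55+t) = t, so 0.25·t = 0.75×55.
t* = 0.75×55/0.25 = 165 min.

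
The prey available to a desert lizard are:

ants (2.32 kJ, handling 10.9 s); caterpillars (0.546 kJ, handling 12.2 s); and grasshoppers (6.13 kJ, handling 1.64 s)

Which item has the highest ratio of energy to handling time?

grasshoppers

Profitability E/h (kJ/s): ants = 2.32/10.9 = 0.213, caterpillars = 0.546/12.2 = 0.0448, grasshoppers = 6.13/1.64 = 3.74.
Ranked: grasshoppers > ants > caterpillars.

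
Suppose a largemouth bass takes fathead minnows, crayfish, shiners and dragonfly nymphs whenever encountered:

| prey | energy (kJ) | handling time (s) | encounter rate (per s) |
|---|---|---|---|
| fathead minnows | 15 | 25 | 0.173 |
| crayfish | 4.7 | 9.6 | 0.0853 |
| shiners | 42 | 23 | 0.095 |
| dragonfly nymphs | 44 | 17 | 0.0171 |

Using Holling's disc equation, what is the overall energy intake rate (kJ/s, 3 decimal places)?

R = Σλ_iE_i / (1 + Σλ_ih_i)
Numerator: 0.173×15 + 0.0853×4.7 + 0.095×42 + 0.0171×44 = 7.738
Denominator: 1 + 0.173×25 + 0.0853×9.6 + 0.095×23 + 0.0171×17 = 8.62
R = 7.738/8.62 = 0.8978 kJ/s

0.898 kJ/s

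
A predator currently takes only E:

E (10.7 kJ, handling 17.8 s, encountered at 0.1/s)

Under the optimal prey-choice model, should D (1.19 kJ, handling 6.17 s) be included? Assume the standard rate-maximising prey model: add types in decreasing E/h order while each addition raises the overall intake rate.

No

Intake rate on the current diet: R = (0.1×10.7) / (1 + 0.1×17.8) = 1.07/2.78 = 0.3849 kJ/s.
D: E/h = 1.19/6.17 = 0.1929 kJ/s.
Since 0.1929 < R, time spent handling D is better spent searching.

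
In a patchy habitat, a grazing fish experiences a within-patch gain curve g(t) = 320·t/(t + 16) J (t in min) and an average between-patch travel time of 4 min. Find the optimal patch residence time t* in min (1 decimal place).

8.0 min

By the marginal value theorem, leave when the instantaneous gain rate g'(t) equals the habitat-wide average g(t)/(T + t).
g'(t) = 320·16/(t + 16)². Setting 320·16/(t+16)² = 320t/[(t+16)(4+t)] gives 16(4+t) = t(t+16), so t² = 16×4 = 64.
t* = √64 = 8 min.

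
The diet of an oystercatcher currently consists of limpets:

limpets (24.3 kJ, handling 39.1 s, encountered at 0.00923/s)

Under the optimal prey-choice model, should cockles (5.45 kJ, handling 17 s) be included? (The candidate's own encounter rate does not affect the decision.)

Yes

Current rate: (0.00923×24.3)/(1 + 0.00923×39.1) = 0.1648 kJ/s.
cockles: E/h = 5.45/17 = 0.3206 kJ/s.
Since 0.3206 > R, including cockles increases the long-run rate.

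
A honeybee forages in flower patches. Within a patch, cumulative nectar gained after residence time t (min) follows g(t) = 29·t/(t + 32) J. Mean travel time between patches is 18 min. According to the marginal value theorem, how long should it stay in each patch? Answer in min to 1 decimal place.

24.0 min

Maximise g(t)/(T+t): set derivative to zero → g'(t)(T+t) = g(t).
g'(t) = 29·32/(t + 32)². Setting 29·32/(t+32)² = 29t/[(t+32)(18+t)] gives 32(18+t) = t(t+32), so t² = 32×18 = 576.
t* = √576 = 24 min.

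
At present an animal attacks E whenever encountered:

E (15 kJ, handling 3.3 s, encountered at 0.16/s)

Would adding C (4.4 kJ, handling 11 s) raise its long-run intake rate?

No

Intake rate on the current diet: R = (0.16×15) / (1 + 0.16×3.3) = 2.4/1.528 = 1.571 kJ/s.
Profitability of C: 4.4/11 = 0.4 kJ/s.
0.4 < 1.571, so adding C would lower the average — exclude it.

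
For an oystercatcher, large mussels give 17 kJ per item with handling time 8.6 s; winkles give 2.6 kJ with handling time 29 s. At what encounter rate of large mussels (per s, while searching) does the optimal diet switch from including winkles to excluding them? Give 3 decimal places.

0.006 per s

At the threshold, the rate on large mussels alone equals the profitability of winkles: λ·17/(1 + λ·8.6) = 2.6/29 = 0.08966.
Rearranging, λ(17 − 0.08966×8.6) = 0.08966, so λ = 0.08966/16.23 = 0.005524 per s.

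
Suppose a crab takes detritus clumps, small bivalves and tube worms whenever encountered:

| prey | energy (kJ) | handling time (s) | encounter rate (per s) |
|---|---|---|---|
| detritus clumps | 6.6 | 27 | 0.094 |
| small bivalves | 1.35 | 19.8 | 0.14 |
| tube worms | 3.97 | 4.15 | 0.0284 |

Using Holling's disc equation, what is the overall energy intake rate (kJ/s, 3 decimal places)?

0.143 kJ/s

R = (0.094×6.6 + 0.14×1.35 + 0.0284×3.97) / (1 + 0.094×27 + 0.14×19.8 + 0.0284×4.15) = 0.9221/6.428 = 0.1435 kJ/s.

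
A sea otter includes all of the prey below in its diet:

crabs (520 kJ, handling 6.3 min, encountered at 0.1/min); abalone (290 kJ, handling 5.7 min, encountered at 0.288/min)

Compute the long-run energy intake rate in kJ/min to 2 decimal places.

41.42 kJ/min

R = Σλ_iE_i / (1 + Σλ_ih_i)
Numerator: 0.1×520 + 0.288×290 = 135.5
Denominator: 1 + 0.1×6.3 + 0.288×5.7 = 3.272
R = 135.5/3.272 = 41.42 kJ/min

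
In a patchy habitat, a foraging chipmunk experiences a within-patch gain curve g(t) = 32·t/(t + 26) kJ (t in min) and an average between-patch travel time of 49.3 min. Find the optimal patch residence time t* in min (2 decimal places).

35.80 min

Optimal t* satisfies g'(t*) = g(t*)/(T + t*).
g'(t) = 32·26/(t + 26)². Setting 32·26/(t+26)² = 32t/[(t+26)(49.3+t)] gives 26(49.3+t) = t(t+26), so t² = 26×49.3 = 1282.
t* = √1282 = 35.8 min.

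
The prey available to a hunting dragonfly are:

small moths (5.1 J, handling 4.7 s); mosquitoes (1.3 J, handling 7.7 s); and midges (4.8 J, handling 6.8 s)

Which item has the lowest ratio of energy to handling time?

mosquitoes

Profitability E/h (J/s): small moths = 5.1/4.7 = 1.09, mosquitoes = 1.3/7.7 = 0.169, midges = 4.8/6.8 = 0.706.
Ranked: small moths > midges > mosquitoes.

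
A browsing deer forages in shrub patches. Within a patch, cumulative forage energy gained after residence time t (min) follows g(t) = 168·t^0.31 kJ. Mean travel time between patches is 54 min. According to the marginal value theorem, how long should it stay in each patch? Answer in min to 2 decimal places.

Maximise g(t)/(T+t): set derivative to zero → g'(t)(T+t) = g(t).
g'(t) = 0.31·168·t^-0.69. Setting 0.31·168·t^-0.69 = 168·t^0.31/(54+t) gives 0.31(54+t) = t, so 0.69·t = 0.31×54.
t* = 0.31×54/0.69 = 24.26 min.

24.26 min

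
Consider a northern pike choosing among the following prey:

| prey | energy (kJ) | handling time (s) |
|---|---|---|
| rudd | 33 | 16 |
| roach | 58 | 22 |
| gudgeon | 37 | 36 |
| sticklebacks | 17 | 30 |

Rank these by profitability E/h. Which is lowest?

In descending order of E/h:
roach: 58/22 = 2.64 kJ/s
rudd: 33/16 = 2.06 kJ/s
gudgeon: 37/36 = 1.03 kJ/s
sticklebacks: 17/30 = 0.567 kJ/s

sticklebacks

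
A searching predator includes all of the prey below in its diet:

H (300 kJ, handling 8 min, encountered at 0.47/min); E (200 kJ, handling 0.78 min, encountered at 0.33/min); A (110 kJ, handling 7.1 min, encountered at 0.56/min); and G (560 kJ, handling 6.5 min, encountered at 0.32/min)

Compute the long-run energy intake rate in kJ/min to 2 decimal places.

40.44 kJ/min

R = (0.47×300 + 0.33×200 + 0.56×110 + 0.32×560) / (1 + 0.47×8 + 0.33×0.78 + 0.56×7.1 + 0.32×6.5) = 447.8/11.07 = 40.44 kJ/min.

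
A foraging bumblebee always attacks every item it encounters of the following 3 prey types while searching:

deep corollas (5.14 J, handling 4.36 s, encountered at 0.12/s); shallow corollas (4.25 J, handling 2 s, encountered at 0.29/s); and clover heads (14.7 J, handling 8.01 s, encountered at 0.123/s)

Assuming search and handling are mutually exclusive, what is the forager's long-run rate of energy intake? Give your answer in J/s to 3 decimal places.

Energy encountered per unit search time: 0.12×5.14 + 0.29×4.25 + 0.123×14.7 = 3.657 J/s.
Handling time per unit search time: 0.12×4.36 + 0.29×2 + 0.123×8.01 = 2.088.
Rate = 3.657/(1 + 2.088) = 1.184 J/s.

1.184 J/s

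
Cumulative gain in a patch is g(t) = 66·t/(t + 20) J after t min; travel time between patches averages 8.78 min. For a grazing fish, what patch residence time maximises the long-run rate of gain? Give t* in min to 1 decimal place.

Optimal t* satisfies g'(t*) = g(t*)/(T + t*).
g'(t) = 66·20/(t + 20)². Setting 66·20/(t+20)² = 66t/[(t+20)(8.78+t)] gives 20(8.78+t) = t(t+20), so t² = 20×8.78 = 175.6.
t* = √175.6 = 13.25 min.

13.3 min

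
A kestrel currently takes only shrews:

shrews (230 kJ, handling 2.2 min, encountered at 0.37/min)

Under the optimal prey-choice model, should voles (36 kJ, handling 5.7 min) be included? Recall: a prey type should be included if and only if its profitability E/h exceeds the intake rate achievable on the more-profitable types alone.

Intake rate on the current diet: R = (0.37×230) / (1 + 0.37×2.2) = 85.1/1.814 = 46.91 kJ/min.
voles: E/h = 36/5.7 = 6.316 kJ/min.
Since 6.316 < R, time spent handling voles is better spent searching.

No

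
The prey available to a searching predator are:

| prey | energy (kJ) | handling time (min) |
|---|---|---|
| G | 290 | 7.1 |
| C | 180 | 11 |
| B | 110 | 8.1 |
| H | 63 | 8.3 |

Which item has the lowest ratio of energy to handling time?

In descending order of E/h:
G: 290/7.1 = 40.8 kJ/min
C: 180/11 = 16.4 kJ/min
B: 110/8.1 = 13.6 kJ/min
H: 63/8.3 = 7.59 kJ/min

H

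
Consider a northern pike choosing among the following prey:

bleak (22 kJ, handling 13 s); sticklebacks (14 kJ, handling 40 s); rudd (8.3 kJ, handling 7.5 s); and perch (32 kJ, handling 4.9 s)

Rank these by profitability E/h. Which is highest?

perch

Profitability E/h (kJ/s): bleak = 22/13 = 1.69, sticklebacks = 14/40 = 0.35, rudd = 8.3/7.5 = 1.11, perch = 32/4.9 = 6.53.
Ranked: perch > bleak > rudd > sticklebacks.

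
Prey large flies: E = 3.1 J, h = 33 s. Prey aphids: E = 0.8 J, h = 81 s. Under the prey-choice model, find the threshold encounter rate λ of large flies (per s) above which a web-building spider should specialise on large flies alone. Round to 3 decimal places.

0.004 per s

Drop aphids once their profitability E₂/h₂ falls below the rate achievable on large flies alone: E₂/h₂ = λE₁/(1 + λh₁).
Solve for λ: λE₁h₂ = E₂(1 + λh₁) → λ(E₁h₂ − E₂h₁) = E₂ → λ = E₂/(E₁h₂ − E₂h₁).
λ = 0.8/(3.1×81 − 0.8×33) = 0.8/224.7 = 0.00356 per s.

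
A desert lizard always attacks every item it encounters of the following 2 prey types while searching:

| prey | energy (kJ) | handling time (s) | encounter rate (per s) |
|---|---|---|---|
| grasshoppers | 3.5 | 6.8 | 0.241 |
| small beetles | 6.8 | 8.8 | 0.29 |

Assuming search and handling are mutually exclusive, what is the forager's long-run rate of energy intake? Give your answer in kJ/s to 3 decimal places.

Energy encountered per unit search time: 0.241×3.5 + 0.29×6.8 = 2.815 kJ/s.
Handling time per unit search time: 0.241×6.8 + 0.29×8.8 = 4.191.
Rate = 2.815/(1 + 4.191) = 0.5424 kJ/s.

0.542 kJ/s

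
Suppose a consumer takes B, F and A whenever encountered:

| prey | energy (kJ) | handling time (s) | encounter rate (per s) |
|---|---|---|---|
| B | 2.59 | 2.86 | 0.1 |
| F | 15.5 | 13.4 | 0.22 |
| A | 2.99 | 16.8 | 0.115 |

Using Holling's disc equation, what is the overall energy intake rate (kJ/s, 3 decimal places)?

0.651 kJ/s

R = (0.1×2.59 + 0.22×15.5 + 0.115×2.99) / (1 + 0.1×2.86 + 0.22×13.4 + 0.115×16.8) = 4.013/6.166 = 0.6508 kJ/s.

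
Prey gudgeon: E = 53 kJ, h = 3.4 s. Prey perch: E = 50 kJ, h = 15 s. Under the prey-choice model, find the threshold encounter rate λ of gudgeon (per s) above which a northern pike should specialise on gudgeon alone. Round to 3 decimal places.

The zero-one rule: include perch iff E₂/h₂ > λE₁/(1+λh₁). Equality gives the switch point.
λE₁h₂ = E₂ + λE₂h₁ ⇒ λ = E₂/(E₁h₂ − E₂h₁) = 50/(795 − 170) = 0.08 per s.

0.080 per s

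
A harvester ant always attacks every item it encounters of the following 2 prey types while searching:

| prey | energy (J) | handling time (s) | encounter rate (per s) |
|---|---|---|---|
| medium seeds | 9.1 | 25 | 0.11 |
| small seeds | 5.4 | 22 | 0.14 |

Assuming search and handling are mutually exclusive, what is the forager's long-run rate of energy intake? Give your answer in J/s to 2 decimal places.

R = Σλ_iE_i / (1 + Σλ_ih_i)
Numerator: 0.11×9.1 + 0.14×5.4 = 1.757
Denominator: 1 + 0.11×25 + 0.14×22 = 6.83
R = 1.757/6.83 = 0.2572 J/s

0.26 J/s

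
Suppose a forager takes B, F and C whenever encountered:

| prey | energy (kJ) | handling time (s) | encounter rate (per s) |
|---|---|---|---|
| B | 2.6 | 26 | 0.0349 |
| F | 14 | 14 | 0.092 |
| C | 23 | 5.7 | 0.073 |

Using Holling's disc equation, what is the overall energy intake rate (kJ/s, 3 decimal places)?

R = (0.0349×2.6 + 0.092×14 + 0.073×23) / (1 + 0.0349×26 + 0.092×14 + 0.073×5.7) = 3.058/3.611 = 0.8467 kJ/s.

0.847 kJ/s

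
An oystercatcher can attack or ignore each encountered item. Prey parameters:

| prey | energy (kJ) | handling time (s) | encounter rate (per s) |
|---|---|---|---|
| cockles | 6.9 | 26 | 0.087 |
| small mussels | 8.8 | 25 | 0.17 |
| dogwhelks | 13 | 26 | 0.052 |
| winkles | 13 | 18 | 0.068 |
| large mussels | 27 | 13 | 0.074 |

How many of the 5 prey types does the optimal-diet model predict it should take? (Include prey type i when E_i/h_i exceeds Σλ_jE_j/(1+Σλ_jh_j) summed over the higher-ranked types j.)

1

Rank by E/h (kJ/s): large mussels 2.08, winkles 0.722, dogwhelks 0.5, small mussels 0.352, cockles 0.265. Include each in turn until the next type's E/h falls below the running intake rate.
Rate on top 1: 1.018. winkles: 0.722 < 1.018 → exclude; stop.
Optimal diet: large mussels — 1 of 5 types.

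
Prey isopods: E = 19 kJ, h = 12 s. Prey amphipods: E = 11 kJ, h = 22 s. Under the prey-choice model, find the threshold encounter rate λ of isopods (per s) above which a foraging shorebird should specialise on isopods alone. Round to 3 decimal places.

The zero-one rule: include amphipods iff E₂/h₂ > λE₁/(1+λh₁). Equality gives the switch point.
λE₁h₂ = E₂ + λE₂h₁ ⇒ λ = E₂/(E₁h₂ − E₂h₁) = 11/(418 − 132) = 0.03846 per s.

0.038 per s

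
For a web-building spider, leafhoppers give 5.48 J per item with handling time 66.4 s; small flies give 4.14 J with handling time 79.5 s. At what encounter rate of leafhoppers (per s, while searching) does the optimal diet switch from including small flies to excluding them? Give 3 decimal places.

The zero-one rule: include small flies iff E₂/h₂ > λE₁/(1+λh₁). Equality gives the switch point.
λE₁h₂ = E₂ + λE₂h₁ ⇒ λ = E₂/(E₁h₂ − E₂h₁) = 4.14/(435.7 − 274.9) = 0.02575 per s.

0.026 per s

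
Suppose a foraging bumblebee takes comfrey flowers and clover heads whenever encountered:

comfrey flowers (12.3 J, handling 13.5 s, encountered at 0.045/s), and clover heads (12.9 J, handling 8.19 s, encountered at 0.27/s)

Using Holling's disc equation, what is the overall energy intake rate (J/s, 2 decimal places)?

1.06 J/s

R = Σλ_iE_i / (1 + Σλ_ih_i)
Numerator: 0.045×12.3 + 0.27×12.9 = 4.037
Denominator: 1 + 0.045×13.5 + 0.27×8.19 = 3.819
R = 4.037/3.819 = 1.057 J/s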